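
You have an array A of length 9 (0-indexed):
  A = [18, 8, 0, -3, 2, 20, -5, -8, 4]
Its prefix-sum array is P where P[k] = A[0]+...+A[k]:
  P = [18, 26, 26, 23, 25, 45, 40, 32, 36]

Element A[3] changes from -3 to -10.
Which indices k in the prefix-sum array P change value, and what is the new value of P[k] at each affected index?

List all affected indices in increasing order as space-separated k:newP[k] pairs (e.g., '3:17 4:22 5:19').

Answer: 3:16 4:18 5:38 6:33 7:25 8:29

Derivation:
P[k] = A[0] + ... + A[k]
P[k] includes A[3] iff k >= 3
Affected indices: 3, 4, ..., 8; delta = -7
  P[3]: 23 + -7 = 16
  P[4]: 25 + -7 = 18
  P[5]: 45 + -7 = 38
  P[6]: 40 + -7 = 33
  P[7]: 32 + -7 = 25
  P[8]: 36 + -7 = 29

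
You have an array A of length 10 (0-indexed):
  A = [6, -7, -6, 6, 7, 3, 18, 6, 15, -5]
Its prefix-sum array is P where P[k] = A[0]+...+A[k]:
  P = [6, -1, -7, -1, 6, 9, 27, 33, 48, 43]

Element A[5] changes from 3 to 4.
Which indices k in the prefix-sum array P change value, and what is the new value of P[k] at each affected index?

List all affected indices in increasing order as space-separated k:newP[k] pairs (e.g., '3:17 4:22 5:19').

P[k] = A[0] + ... + A[k]
P[k] includes A[5] iff k >= 5
Affected indices: 5, 6, ..., 9; delta = 1
  P[5]: 9 + 1 = 10
  P[6]: 27 + 1 = 28
  P[7]: 33 + 1 = 34
  P[8]: 48 + 1 = 49
  P[9]: 43 + 1 = 44

Answer: 5:10 6:28 7:34 8:49 9:44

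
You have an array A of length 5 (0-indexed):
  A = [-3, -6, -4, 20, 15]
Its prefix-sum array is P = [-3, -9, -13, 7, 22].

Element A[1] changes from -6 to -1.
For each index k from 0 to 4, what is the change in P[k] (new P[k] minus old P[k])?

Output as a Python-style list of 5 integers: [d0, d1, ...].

Element change: A[1] -6 -> -1, delta = 5
For k < 1: P[k] unchanged, delta_P[k] = 0
For k >= 1: P[k] shifts by exactly 5
Delta array: [0, 5, 5, 5, 5]

Answer: [0, 5, 5, 5, 5]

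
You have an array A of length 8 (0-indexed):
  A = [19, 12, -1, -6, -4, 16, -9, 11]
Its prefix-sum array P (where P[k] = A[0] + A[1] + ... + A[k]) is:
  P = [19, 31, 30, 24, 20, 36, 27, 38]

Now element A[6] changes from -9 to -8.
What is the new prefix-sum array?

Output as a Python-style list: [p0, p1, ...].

Change: A[6] -9 -> -8, delta = 1
P[k] for k < 6: unchanged (A[6] not included)
P[k] for k >= 6: shift by delta = 1
  P[0] = 19 + 0 = 19
  P[1] = 31 + 0 = 31
  P[2] = 30 + 0 = 30
  P[3] = 24 + 0 = 24
  P[4] = 20 + 0 = 20
  P[5] = 36 + 0 = 36
  P[6] = 27 + 1 = 28
  P[7] = 38 + 1 = 39

Answer: [19, 31, 30, 24, 20, 36, 28, 39]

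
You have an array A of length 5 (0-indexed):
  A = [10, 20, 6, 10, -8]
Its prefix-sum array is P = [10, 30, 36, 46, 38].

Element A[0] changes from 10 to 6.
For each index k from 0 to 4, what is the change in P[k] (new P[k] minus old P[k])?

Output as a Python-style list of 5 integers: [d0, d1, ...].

Element change: A[0] 10 -> 6, delta = -4
For k < 0: P[k] unchanged, delta_P[k] = 0
For k >= 0: P[k] shifts by exactly -4
Delta array: [-4, -4, -4, -4, -4]

Answer: [-4, -4, -4, -4, -4]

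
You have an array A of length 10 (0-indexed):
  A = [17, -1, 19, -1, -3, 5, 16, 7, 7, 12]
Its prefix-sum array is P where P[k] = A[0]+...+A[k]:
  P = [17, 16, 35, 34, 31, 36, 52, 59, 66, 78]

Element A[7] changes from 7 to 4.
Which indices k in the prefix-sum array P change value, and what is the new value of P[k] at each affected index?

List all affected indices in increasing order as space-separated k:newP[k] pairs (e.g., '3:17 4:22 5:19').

P[k] = A[0] + ... + A[k]
P[k] includes A[7] iff k >= 7
Affected indices: 7, 8, ..., 9; delta = -3
  P[7]: 59 + -3 = 56
  P[8]: 66 + -3 = 63
  P[9]: 78 + -3 = 75

Answer: 7:56 8:63 9:75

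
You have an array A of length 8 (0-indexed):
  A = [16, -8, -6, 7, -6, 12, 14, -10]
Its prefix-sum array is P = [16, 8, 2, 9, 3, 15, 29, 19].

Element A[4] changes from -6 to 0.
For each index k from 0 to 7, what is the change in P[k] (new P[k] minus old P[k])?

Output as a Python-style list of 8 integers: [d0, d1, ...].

Answer: [0, 0, 0, 0, 6, 6, 6, 6]

Derivation:
Element change: A[4] -6 -> 0, delta = 6
For k < 4: P[k] unchanged, delta_P[k] = 0
For k >= 4: P[k] shifts by exactly 6
Delta array: [0, 0, 0, 0, 6, 6, 6, 6]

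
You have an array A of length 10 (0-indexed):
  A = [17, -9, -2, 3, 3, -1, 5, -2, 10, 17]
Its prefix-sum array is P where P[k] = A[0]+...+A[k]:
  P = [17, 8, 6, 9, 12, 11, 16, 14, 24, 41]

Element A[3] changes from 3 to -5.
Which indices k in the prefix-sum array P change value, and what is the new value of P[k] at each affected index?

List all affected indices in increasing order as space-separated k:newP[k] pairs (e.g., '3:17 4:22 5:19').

Answer: 3:1 4:4 5:3 6:8 7:6 8:16 9:33

Derivation:
P[k] = A[0] + ... + A[k]
P[k] includes A[3] iff k >= 3
Affected indices: 3, 4, ..., 9; delta = -8
  P[3]: 9 + -8 = 1
  P[4]: 12 + -8 = 4
  P[5]: 11 + -8 = 3
  P[6]: 16 + -8 = 8
  P[7]: 14 + -8 = 6
  P[8]: 24 + -8 = 16
  P[9]: 41 + -8 = 33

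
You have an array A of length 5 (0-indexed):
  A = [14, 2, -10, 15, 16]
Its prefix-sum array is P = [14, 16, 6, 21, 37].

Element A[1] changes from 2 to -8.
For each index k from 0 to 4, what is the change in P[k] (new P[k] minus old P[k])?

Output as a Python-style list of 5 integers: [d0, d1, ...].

Element change: A[1] 2 -> -8, delta = -10
For k < 1: P[k] unchanged, delta_P[k] = 0
For k >= 1: P[k] shifts by exactly -10
Delta array: [0, -10, -10, -10, -10]

Answer: [0, -10, -10, -10, -10]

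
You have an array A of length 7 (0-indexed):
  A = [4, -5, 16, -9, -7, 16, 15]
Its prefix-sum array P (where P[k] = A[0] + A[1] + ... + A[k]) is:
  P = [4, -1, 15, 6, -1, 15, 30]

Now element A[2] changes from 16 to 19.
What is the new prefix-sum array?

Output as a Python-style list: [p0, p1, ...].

Change: A[2] 16 -> 19, delta = 3
P[k] for k < 2: unchanged (A[2] not included)
P[k] for k >= 2: shift by delta = 3
  P[0] = 4 + 0 = 4
  P[1] = -1 + 0 = -1
  P[2] = 15 + 3 = 18
  P[3] = 6 + 3 = 9
  P[4] = -1 + 3 = 2
  P[5] = 15 + 3 = 18
  P[6] = 30 + 3 = 33

Answer: [4, -1, 18, 9, 2, 18, 33]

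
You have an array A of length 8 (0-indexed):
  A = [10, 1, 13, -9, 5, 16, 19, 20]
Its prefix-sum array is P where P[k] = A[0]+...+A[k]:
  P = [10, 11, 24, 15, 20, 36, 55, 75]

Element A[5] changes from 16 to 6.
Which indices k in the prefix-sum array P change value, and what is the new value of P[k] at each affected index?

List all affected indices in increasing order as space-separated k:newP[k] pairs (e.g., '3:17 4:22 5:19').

Answer: 5:26 6:45 7:65

Derivation:
P[k] = A[0] + ... + A[k]
P[k] includes A[5] iff k >= 5
Affected indices: 5, 6, ..., 7; delta = -10
  P[5]: 36 + -10 = 26
  P[6]: 55 + -10 = 45
  P[7]: 75 + -10 = 65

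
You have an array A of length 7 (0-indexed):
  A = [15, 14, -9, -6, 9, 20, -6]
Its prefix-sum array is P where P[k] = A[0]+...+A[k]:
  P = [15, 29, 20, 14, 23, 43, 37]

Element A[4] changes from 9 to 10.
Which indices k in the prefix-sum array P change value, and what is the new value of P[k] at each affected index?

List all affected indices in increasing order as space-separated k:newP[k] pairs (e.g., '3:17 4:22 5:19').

P[k] = A[0] + ... + A[k]
P[k] includes A[4] iff k >= 4
Affected indices: 4, 5, ..., 6; delta = 1
  P[4]: 23 + 1 = 24
  P[5]: 43 + 1 = 44
  P[6]: 37 + 1 = 38

Answer: 4:24 5:44 6:38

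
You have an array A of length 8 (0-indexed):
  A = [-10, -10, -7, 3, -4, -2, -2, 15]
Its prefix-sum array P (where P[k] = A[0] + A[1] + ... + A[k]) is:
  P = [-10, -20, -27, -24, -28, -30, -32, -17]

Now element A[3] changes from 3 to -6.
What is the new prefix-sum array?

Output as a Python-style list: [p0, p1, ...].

Change: A[3] 3 -> -6, delta = -9
P[k] for k < 3: unchanged (A[3] not included)
P[k] for k >= 3: shift by delta = -9
  P[0] = -10 + 0 = -10
  P[1] = -20 + 0 = -20
  P[2] = -27 + 0 = -27
  P[3] = -24 + -9 = -33
  P[4] = -28 + -9 = -37
  P[5] = -30 + -9 = -39
  P[6] = -32 + -9 = -41
  P[7] = -17 + -9 = -26

Answer: [-10, -20, -27, -33, -37, -39, -41, -26]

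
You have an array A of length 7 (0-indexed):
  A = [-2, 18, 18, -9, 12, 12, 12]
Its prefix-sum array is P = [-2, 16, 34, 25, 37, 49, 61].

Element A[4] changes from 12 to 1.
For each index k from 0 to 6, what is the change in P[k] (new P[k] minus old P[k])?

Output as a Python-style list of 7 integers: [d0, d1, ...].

Answer: [0, 0, 0, 0, -11, -11, -11]

Derivation:
Element change: A[4] 12 -> 1, delta = -11
For k < 4: P[k] unchanged, delta_P[k] = 0
For k >= 4: P[k] shifts by exactly -11
Delta array: [0, 0, 0, 0, -11, -11, -11]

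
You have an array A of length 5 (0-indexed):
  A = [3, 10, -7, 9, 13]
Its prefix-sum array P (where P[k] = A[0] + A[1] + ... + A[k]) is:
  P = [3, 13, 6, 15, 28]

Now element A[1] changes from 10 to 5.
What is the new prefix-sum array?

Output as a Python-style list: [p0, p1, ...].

Answer: [3, 8, 1, 10, 23]

Derivation:
Change: A[1] 10 -> 5, delta = -5
P[k] for k < 1: unchanged (A[1] not included)
P[k] for k >= 1: shift by delta = -5
  P[0] = 3 + 0 = 3
  P[1] = 13 + -5 = 8
  P[2] = 6 + -5 = 1
  P[3] = 15 + -5 = 10
  P[4] = 28 + -5 = 23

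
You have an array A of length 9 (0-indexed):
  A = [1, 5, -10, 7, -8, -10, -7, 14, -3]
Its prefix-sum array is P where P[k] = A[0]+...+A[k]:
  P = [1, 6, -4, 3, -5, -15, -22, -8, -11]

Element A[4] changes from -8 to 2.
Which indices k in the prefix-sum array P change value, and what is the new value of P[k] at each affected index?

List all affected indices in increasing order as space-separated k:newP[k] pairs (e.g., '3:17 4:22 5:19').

Answer: 4:5 5:-5 6:-12 7:2 8:-1

Derivation:
P[k] = A[0] + ... + A[k]
P[k] includes A[4] iff k >= 4
Affected indices: 4, 5, ..., 8; delta = 10
  P[4]: -5 + 10 = 5
  P[5]: -15 + 10 = -5
  P[6]: -22 + 10 = -12
  P[7]: -8 + 10 = 2
  P[8]: -11 + 10 = -1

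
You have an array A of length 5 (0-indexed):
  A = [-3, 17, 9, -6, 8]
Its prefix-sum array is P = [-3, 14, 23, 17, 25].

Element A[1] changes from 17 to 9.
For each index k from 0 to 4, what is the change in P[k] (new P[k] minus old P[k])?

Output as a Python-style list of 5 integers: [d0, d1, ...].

Element change: A[1] 17 -> 9, delta = -8
For k < 1: P[k] unchanged, delta_P[k] = 0
For k >= 1: P[k] shifts by exactly -8
Delta array: [0, -8, -8, -8, -8]

Answer: [0, -8, -8, -8, -8]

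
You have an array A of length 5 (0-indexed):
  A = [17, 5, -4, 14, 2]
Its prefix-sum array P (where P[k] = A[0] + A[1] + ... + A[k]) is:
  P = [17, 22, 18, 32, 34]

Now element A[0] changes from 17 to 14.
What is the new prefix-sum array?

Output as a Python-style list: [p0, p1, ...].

Answer: [14, 19, 15, 29, 31]

Derivation:
Change: A[0] 17 -> 14, delta = -3
P[k] for k < 0: unchanged (A[0] not included)
P[k] for k >= 0: shift by delta = -3
  P[0] = 17 + -3 = 14
  P[1] = 22 + -3 = 19
  P[2] = 18 + -3 = 15
  P[3] = 32 + -3 = 29
  P[4] = 34 + -3 = 31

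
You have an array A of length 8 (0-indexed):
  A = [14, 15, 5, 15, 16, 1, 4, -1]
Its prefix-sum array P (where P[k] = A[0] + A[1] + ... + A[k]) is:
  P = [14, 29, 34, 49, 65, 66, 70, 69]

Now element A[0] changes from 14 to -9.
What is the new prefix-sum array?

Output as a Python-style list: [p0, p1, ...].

Answer: [-9, 6, 11, 26, 42, 43, 47, 46]

Derivation:
Change: A[0] 14 -> -9, delta = -23
P[k] for k < 0: unchanged (A[0] not included)
P[k] for k >= 0: shift by delta = -23
  P[0] = 14 + -23 = -9
  P[1] = 29 + -23 = 6
  P[2] = 34 + -23 = 11
  P[3] = 49 + -23 = 26
  P[4] = 65 + -23 = 42
  P[5] = 66 + -23 = 43
  P[6] = 70 + -23 = 47
  P[7] = 69 + -23 = 46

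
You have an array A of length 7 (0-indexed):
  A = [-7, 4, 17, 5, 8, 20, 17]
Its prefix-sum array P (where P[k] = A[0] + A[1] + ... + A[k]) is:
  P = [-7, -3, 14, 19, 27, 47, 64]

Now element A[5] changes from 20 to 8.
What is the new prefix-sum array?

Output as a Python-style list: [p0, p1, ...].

Answer: [-7, -3, 14, 19, 27, 35, 52]

Derivation:
Change: A[5] 20 -> 8, delta = -12
P[k] for k < 5: unchanged (A[5] not included)
P[k] for k >= 5: shift by delta = -12
  P[0] = -7 + 0 = -7
  P[1] = -3 + 0 = -3
  P[2] = 14 + 0 = 14
  P[3] = 19 + 0 = 19
  P[4] = 27 + 0 = 27
  P[5] = 47 + -12 = 35
  P[6] = 64 + -12 = 52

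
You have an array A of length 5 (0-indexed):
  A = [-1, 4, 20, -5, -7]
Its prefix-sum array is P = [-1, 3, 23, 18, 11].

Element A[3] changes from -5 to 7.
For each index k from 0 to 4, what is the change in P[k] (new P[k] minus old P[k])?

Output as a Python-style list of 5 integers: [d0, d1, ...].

Element change: A[3] -5 -> 7, delta = 12
For k < 3: P[k] unchanged, delta_P[k] = 0
For k >= 3: P[k] shifts by exactly 12
Delta array: [0, 0, 0, 12, 12]

Answer: [0, 0, 0, 12, 12]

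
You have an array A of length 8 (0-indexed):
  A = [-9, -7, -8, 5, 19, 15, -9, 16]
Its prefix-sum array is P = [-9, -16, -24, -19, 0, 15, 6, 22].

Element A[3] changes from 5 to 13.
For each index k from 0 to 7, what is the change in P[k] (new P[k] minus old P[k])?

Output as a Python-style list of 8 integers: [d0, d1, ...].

Element change: A[3] 5 -> 13, delta = 8
For k < 3: P[k] unchanged, delta_P[k] = 0
For k >= 3: P[k] shifts by exactly 8
Delta array: [0, 0, 0, 8, 8, 8, 8, 8]

Answer: [0, 0, 0, 8, 8, 8, 8, 8]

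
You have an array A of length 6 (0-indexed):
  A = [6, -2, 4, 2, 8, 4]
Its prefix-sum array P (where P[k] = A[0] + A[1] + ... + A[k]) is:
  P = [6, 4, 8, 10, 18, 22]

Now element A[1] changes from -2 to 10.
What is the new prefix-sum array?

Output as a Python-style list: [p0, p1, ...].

Answer: [6, 16, 20, 22, 30, 34]

Derivation:
Change: A[1] -2 -> 10, delta = 12
P[k] for k < 1: unchanged (A[1] not included)
P[k] for k >= 1: shift by delta = 12
  P[0] = 6 + 0 = 6
  P[1] = 4 + 12 = 16
  P[2] = 8 + 12 = 20
  P[3] = 10 + 12 = 22
  P[4] = 18 + 12 = 30
  P[5] = 22 + 12 = 34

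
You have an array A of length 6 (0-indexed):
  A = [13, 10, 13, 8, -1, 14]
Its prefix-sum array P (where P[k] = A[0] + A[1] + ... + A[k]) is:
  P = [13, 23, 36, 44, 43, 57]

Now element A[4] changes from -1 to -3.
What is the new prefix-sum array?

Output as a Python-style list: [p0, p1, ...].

Change: A[4] -1 -> -3, delta = -2
P[k] for k < 4: unchanged (A[4] not included)
P[k] for k >= 4: shift by delta = -2
  P[0] = 13 + 0 = 13
  P[1] = 23 + 0 = 23
  P[2] = 36 + 0 = 36
  P[3] = 44 + 0 = 44
  P[4] = 43 + -2 = 41
  P[5] = 57 + -2 = 55

Answer: [13, 23, 36, 44, 41, 55]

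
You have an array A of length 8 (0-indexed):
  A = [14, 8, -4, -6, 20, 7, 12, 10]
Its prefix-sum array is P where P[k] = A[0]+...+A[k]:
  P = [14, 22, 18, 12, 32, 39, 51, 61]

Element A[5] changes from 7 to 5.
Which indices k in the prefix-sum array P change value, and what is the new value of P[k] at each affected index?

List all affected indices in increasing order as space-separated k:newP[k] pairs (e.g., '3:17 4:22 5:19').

Answer: 5:37 6:49 7:59

Derivation:
P[k] = A[0] + ... + A[k]
P[k] includes A[5] iff k >= 5
Affected indices: 5, 6, ..., 7; delta = -2
  P[5]: 39 + -2 = 37
  P[6]: 51 + -2 = 49
  P[7]: 61 + -2 = 59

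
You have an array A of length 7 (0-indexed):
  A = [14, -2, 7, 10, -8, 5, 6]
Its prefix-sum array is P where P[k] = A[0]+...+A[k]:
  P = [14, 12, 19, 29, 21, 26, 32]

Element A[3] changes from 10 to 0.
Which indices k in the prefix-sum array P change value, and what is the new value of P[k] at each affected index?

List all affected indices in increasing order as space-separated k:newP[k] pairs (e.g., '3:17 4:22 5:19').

Answer: 3:19 4:11 5:16 6:22

Derivation:
P[k] = A[0] + ... + A[k]
P[k] includes A[3] iff k >= 3
Affected indices: 3, 4, ..., 6; delta = -10
  P[3]: 29 + -10 = 19
  P[4]: 21 + -10 = 11
  P[5]: 26 + -10 = 16
  P[6]: 32 + -10 = 22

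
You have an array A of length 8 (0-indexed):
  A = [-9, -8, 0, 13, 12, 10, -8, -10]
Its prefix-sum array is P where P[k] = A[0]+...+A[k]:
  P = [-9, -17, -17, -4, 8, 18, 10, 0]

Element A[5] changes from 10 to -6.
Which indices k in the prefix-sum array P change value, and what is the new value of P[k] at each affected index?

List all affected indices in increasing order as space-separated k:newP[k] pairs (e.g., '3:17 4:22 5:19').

P[k] = A[0] + ... + A[k]
P[k] includes A[5] iff k >= 5
Affected indices: 5, 6, ..., 7; delta = -16
  P[5]: 18 + -16 = 2
  P[6]: 10 + -16 = -6
  P[7]: 0 + -16 = -16

Answer: 5:2 6:-6 7:-16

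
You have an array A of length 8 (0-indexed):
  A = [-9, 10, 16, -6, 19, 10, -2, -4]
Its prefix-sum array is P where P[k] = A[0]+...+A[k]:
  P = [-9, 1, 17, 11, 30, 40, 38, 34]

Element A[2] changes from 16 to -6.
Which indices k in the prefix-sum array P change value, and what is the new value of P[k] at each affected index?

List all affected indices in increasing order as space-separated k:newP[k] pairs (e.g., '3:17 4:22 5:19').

P[k] = A[0] + ... + A[k]
P[k] includes A[2] iff k >= 2
Affected indices: 2, 3, ..., 7; delta = -22
  P[2]: 17 + -22 = -5
  P[3]: 11 + -22 = -11
  P[4]: 30 + -22 = 8
  P[5]: 40 + -22 = 18
  P[6]: 38 + -22 = 16
  P[7]: 34 + -22 = 12

Answer: 2:-5 3:-11 4:8 5:18 6:16 7:12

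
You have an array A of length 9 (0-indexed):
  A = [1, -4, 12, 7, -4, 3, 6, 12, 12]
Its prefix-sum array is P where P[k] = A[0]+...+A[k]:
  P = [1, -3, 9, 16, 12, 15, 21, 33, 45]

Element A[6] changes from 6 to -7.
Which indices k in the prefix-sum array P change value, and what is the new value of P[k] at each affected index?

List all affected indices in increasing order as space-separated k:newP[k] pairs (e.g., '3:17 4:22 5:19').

P[k] = A[0] + ... + A[k]
P[k] includes A[6] iff k >= 6
Affected indices: 6, 7, ..., 8; delta = -13
  P[6]: 21 + -13 = 8
  P[7]: 33 + -13 = 20
  P[8]: 45 + -13 = 32

Answer: 6:8 7:20 8:32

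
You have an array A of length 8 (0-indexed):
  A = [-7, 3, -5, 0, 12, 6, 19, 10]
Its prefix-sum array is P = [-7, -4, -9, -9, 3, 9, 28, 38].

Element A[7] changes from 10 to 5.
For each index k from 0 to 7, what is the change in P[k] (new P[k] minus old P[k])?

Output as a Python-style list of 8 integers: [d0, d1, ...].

Answer: [0, 0, 0, 0, 0, 0, 0, -5]

Derivation:
Element change: A[7] 10 -> 5, delta = -5
For k < 7: P[k] unchanged, delta_P[k] = 0
For k >= 7: P[k] shifts by exactly -5
Delta array: [0, 0, 0, 0, 0, 0, 0, -5]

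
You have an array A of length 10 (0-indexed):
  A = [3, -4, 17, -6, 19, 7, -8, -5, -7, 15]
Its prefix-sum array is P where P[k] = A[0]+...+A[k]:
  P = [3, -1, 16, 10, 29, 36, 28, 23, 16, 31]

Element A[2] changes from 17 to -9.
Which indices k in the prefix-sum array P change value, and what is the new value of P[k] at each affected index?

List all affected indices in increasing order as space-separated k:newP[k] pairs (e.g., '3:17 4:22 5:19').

Answer: 2:-10 3:-16 4:3 5:10 6:2 7:-3 8:-10 9:5

Derivation:
P[k] = A[0] + ... + A[k]
P[k] includes A[2] iff k >= 2
Affected indices: 2, 3, ..., 9; delta = -26
  P[2]: 16 + -26 = -10
  P[3]: 10 + -26 = -16
  P[4]: 29 + -26 = 3
  P[5]: 36 + -26 = 10
  P[6]: 28 + -26 = 2
  P[7]: 23 + -26 = -3
  P[8]: 16 + -26 = -10
  P[9]: 31 + -26 = 5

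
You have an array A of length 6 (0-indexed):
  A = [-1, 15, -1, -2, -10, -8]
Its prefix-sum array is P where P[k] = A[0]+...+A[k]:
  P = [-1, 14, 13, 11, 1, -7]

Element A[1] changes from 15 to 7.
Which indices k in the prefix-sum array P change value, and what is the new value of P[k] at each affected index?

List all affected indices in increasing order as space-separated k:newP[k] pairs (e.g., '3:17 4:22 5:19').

P[k] = A[0] + ... + A[k]
P[k] includes A[1] iff k >= 1
Affected indices: 1, 2, ..., 5; delta = -8
  P[1]: 14 + -8 = 6
  P[2]: 13 + -8 = 5
  P[3]: 11 + -8 = 3
  P[4]: 1 + -8 = -7
  P[5]: -7 + -8 = -15

Answer: 1:6 2:5 3:3 4:-7 5:-15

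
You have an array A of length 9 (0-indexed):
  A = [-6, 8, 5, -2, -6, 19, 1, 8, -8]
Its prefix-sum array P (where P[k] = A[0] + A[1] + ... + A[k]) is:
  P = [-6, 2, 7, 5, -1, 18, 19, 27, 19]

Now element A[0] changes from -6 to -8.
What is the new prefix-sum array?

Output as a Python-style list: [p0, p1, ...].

Change: A[0] -6 -> -8, delta = -2
P[k] for k < 0: unchanged (A[0] not included)
P[k] for k >= 0: shift by delta = -2
  P[0] = -6 + -2 = -8
  P[1] = 2 + -2 = 0
  P[2] = 7 + -2 = 5
  P[3] = 5 + -2 = 3
  P[4] = -1 + -2 = -3
  P[5] = 18 + -2 = 16
  P[6] = 19 + -2 = 17
  P[7] = 27 + -2 = 25
  P[8] = 19 + -2 = 17

Answer: [-8, 0, 5, 3, -3, 16, 17, 25, 17]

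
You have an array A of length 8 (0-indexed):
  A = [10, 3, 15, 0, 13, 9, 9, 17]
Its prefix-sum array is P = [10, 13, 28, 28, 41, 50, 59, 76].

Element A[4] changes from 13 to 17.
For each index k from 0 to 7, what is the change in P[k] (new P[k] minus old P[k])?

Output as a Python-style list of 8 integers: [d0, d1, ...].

Answer: [0, 0, 0, 0, 4, 4, 4, 4]

Derivation:
Element change: A[4] 13 -> 17, delta = 4
For k < 4: P[k] unchanged, delta_P[k] = 0
For k >= 4: P[k] shifts by exactly 4
Delta array: [0, 0, 0, 0, 4, 4, 4, 4]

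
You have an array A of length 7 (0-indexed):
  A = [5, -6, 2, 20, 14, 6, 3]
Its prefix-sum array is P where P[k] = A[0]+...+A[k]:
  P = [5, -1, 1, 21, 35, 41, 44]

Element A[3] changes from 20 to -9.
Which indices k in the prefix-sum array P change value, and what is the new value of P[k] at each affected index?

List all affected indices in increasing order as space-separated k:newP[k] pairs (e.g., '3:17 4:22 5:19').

P[k] = A[0] + ... + A[k]
P[k] includes A[3] iff k >= 3
Affected indices: 3, 4, ..., 6; delta = -29
  P[3]: 21 + -29 = -8
  P[4]: 35 + -29 = 6
  P[5]: 41 + -29 = 12
  P[6]: 44 + -29 = 15

Answer: 3:-8 4:6 5:12 6:15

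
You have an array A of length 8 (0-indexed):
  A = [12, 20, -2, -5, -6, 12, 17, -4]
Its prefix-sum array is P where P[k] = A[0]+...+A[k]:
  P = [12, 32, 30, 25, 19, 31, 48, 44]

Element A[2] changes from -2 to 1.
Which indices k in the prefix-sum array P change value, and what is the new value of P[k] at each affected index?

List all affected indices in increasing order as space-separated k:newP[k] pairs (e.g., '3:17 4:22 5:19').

P[k] = A[0] + ... + A[k]
P[k] includes A[2] iff k >= 2
Affected indices: 2, 3, ..., 7; delta = 3
  P[2]: 30 + 3 = 33
  P[3]: 25 + 3 = 28
  P[4]: 19 + 3 = 22
  P[5]: 31 + 3 = 34
  P[6]: 48 + 3 = 51
  P[7]: 44 + 3 = 47

Answer: 2:33 3:28 4:22 5:34 6:51 7:47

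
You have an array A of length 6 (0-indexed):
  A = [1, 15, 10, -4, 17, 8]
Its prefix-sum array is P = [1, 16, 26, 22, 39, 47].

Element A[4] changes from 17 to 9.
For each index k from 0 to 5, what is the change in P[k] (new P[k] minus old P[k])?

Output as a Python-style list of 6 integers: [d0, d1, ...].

Element change: A[4] 17 -> 9, delta = -8
For k < 4: P[k] unchanged, delta_P[k] = 0
For k >= 4: P[k] shifts by exactly -8
Delta array: [0, 0, 0, 0, -8, -8]

Answer: [0, 0, 0, 0, -8, -8]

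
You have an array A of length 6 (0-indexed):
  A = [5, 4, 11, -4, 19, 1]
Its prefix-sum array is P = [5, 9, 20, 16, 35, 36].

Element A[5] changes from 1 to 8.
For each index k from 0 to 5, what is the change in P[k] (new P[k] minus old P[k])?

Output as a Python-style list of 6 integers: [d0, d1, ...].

Answer: [0, 0, 0, 0, 0, 7]

Derivation:
Element change: A[5] 1 -> 8, delta = 7
For k < 5: P[k] unchanged, delta_P[k] = 0
For k >= 5: P[k] shifts by exactly 7
Delta array: [0, 0, 0, 0, 0, 7]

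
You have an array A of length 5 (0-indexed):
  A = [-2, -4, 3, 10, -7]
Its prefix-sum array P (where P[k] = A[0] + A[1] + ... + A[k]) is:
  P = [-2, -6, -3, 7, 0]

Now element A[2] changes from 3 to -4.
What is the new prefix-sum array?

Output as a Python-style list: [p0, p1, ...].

Answer: [-2, -6, -10, 0, -7]

Derivation:
Change: A[2] 3 -> -4, delta = -7
P[k] for k < 2: unchanged (A[2] not included)
P[k] for k >= 2: shift by delta = -7
  P[0] = -2 + 0 = -2
  P[1] = -6 + 0 = -6
  P[2] = -3 + -7 = -10
  P[3] = 7 + -7 = 0
  P[4] = 0 + -7 = -7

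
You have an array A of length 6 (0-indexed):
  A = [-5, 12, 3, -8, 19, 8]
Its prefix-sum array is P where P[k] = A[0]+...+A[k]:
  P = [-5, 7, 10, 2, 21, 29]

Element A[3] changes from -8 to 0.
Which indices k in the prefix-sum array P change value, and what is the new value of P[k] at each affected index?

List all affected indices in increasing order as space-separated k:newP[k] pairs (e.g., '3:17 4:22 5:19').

P[k] = A[0] + ... + A[k]
P[k] includes A[3] iff k >= 3
Affected indices: 3, 4, ..., 5; delta = 8
  P[3]: 2 + 8 = 10
  P[4]: 21 + 8 = 29
  P[5]: 29 + 8 = 37

Answer: 3:10 4:29 5:37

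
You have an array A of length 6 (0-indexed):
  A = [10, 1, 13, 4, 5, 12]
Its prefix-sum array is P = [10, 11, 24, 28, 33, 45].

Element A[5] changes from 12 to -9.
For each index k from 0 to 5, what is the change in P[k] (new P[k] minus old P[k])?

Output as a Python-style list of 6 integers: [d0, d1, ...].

Element change: A[5] 12 -> -9, delta = -21
For k < 5: P[k] unchanged, delta_P[k] = 0
For k >= 5: P[k] shifts by exactly -21
Delta array: [0, 0, 0, 0, 0, -21]

Answer: [0, 0, 0, 0, 0, -21]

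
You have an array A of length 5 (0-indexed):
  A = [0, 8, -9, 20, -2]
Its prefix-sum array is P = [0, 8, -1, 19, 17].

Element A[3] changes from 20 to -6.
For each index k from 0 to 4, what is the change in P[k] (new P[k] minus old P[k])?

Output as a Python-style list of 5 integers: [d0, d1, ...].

Element change: A[3] 20 -> -6, delta = -26
For k < 3: P[k] unchanged, delta_P[k] = 0
For k >= 3: P[k] shifts by exactly -26
Delta array: [0, 0, 0, -26, -26]

Answer: [0, 0, 0, -26, -26]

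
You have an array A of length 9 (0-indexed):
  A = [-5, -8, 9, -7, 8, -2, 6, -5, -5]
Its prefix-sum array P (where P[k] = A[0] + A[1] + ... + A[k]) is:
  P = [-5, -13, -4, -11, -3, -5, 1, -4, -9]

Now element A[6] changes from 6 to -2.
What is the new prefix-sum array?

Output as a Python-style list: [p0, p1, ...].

Answer: [-5, -13, -4, -11, -3, -5, -7, -12, -17]

Derivation:
Change: A[6] 6 -> -2, delta = -8
P[k] for k < 6: unchanged (A[6] not included)
P[k] for k >= 6: shift by delta = -8
  P[0] = -5 + 0 = -5
  P[1] = -13 + 0 = -13
  P[2] = -4 + 0 = -4
  P[3] = -11 + 0 = -11
  P[4] = -3 + 0 = -3
  P[5] = -5 + 0 = -5
  P[6] = 1 + -8 = -7
  P[7] = -4 + -8 = -12
  P[8] = -9 + -8 = -17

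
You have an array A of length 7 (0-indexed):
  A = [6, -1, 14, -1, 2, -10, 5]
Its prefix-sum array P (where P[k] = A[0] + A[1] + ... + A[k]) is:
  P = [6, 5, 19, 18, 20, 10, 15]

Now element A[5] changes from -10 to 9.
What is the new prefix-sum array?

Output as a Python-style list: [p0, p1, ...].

Answer: [6, 5, 19, 18, 20, 29, 34]

Derivation:
Change: A[5] -10 -> 9, delta = 19
P[k] for k < 5: unchanged (A[5] not included)
P[k] for k >= 5: shift by delta = 19
  P[0] = 6 + 0 = 6
  P[1] = 5 + 0 = 5
  P[2] = 19 + 0 = 19
  P[3] = 18 + 0 = 18
  P[4] = 20 + 0 = 20
  P[5] = 10 + 19 = 29
  P[6] = 15 + 19 = 34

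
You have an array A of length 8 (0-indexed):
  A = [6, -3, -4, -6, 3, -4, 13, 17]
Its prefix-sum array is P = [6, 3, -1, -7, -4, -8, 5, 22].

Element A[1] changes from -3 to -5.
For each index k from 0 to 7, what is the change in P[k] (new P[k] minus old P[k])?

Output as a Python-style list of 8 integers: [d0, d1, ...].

Answer: [0, -2, -2, -2, -2, -2, -2, -2]

Derivation:
Element change: A[1] -3 -> -5, delta = -2
For k < 1: P[k] unchanged, delta_P[k] = 0
For k >= 1: P[k] shifts by exactly -2
Delta array: [0, -2, -2, -2, -2, -2, -2, -2]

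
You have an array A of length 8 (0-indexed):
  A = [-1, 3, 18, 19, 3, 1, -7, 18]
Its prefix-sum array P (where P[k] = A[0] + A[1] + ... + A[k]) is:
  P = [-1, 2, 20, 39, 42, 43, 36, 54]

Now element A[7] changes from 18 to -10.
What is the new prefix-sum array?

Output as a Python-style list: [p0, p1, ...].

Change: A[7] 18 -> -10, delta = -28
P[k] for k < 7: unchanged (A[7] not included)
P[k] for k >= 7: shift by delta = -28
  P[0] = -1 + 0 = -1
  P[1] = 2 + 0 = 2
  P[2] = 20 + 0 = 20
  P[3] = 39 + 0 = 39
  P[4] = 42 + 0 = 42
  P[5] = 43 + 0 = 43
  P[6] = 36 + 0 = 36
  P[7] = 54 + -28 = 26

Answer: [-1, 2, 20, 39, 42, 43, 36, 26]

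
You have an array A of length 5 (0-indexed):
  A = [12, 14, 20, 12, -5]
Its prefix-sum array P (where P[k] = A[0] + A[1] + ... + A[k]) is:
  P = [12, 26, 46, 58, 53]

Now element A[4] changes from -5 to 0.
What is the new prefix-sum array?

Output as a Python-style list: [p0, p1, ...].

Answer: [12, 26, 46, 58, 58]

Derivation:
Change: A[4] -5 -> 0, delta = 5
P[k] for k < 4: unchanged (A[4] not included)
P[k] for k >= 4: shift by delta = 5
  P[0] = 12 + 0 = 12
  P[1] = 26 + 0 = 26
  P[2] = 46 + 0 = 46
  P[3] = 58 + 0 = 58
  P[4] = 53 + 5 = 58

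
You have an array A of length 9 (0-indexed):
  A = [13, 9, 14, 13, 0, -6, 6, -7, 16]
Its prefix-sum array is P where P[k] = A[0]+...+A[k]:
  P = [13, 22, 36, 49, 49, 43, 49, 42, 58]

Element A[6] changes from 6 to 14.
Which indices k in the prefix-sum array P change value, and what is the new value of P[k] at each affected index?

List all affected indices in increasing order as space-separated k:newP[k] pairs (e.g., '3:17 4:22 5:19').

Answer: 6:57 7:50 8:66

Derivation:
P[k] = A[0] + ... + A[k]
P[k] includes A[6] iff k >= 6
Affected indices: 6, 7, ..., 8; delta = 8
  P[6]: 49 + 8 = 57
  P[7]: 42 + 8 = 50
  P[8]: 58 + 8 = 66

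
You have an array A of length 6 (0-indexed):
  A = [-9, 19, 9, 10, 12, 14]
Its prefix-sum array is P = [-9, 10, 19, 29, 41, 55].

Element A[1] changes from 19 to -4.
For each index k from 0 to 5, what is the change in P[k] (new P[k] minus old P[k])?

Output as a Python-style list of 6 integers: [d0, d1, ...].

Answer: [0, -23, -23, -23, -23, -23]

Derivation:
Element change: A[1] 19 -> -4, delta = -23
For k < 1: P[k] unchanged, delta_P[k] = 0
For k >= 1: P[k] shifts by exactly -23
Delta array: [0, -23, -23, -23, -23, -23]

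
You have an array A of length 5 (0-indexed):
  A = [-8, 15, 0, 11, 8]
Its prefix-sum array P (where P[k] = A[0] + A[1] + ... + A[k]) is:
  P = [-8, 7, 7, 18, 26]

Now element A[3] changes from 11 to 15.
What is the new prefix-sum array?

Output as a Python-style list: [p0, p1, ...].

Answer: [-8, 7, 7, 22, 30]

Derivation:
Change: A[3] 11 -> 15, delta = 4
P[k] for k < 3: unchanged (A[3] not included)
P[k] for k >= 3: shift by delta = 4
  P[0] = -8 + 0 = -8
  P[1] = 7 + 0 = 7
  P[2] = 7 + 0 = 7
  P[3] = 18 + 4 = 22
  P[4] = 26 + 4 = 30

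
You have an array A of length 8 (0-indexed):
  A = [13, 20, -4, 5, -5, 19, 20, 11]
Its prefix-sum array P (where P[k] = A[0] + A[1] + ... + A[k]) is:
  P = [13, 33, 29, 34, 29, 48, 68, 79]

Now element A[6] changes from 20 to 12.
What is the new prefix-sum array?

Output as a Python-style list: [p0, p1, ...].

Change: A[6] 20 -> 12, delta = -8
P[k] for k < 6: unchanged (A[6] not included)
P[k] for k >= 6: shift by delta = -8
  P[0] = 13 + 0 = 13
  P[1] = 33 + 0 = 33
  P[2] = 29 + 0 = 29
  P[3] = 34 + 0 = 34
  P[4] = 29 + 0 = 29
  P[5] = 48 + 0 = 48
  P[6] = 68 + -8 = 60
  P[7] = 79 + -8 = 71

Answer: [13, 33, 29, 34, 29, 48, 60, 71]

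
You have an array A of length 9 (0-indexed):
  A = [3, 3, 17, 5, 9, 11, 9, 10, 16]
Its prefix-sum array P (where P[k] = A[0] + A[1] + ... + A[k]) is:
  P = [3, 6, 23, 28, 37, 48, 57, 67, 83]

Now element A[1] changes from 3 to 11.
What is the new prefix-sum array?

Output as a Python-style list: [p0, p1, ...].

Change: A[1] 3 -> 11, delta = 8
P[k] for k < 1: unchanged (A[1] not included)
P[k] for k >= 1: shift by delta = 8
  P[0] = 3 + 0 = 3
  P[1] = 6 + 8 = 14
  P[2] = 23 + 8 = 31
  P[3] = 28 + 8 = 36
  P[4] = 37 + 8 = 45
  P[5] = 48 + 8 = 56
  P[6] = 57 + 8 = 65
  P[7] = 67 + 8 = 75
  P[8] = 83 + 8 = 91

Answer: [3, 14, 31, 36, 45, 56, 65, 75, 91]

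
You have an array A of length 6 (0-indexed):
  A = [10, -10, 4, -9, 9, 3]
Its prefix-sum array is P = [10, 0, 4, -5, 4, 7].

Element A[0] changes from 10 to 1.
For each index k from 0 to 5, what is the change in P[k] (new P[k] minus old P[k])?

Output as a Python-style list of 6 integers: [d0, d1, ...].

Answer: [-9, -9, -9, -9, -9, -9]

Derivation:
Element change: A[0] 10 -> 1, delta = -9
For k < 0: P[k] unchanged, delta_P[k] = 0
For k >= 0: P[k] shifts by exactly -9
Delta array: [-9, -9, -9, -9, -9, -9]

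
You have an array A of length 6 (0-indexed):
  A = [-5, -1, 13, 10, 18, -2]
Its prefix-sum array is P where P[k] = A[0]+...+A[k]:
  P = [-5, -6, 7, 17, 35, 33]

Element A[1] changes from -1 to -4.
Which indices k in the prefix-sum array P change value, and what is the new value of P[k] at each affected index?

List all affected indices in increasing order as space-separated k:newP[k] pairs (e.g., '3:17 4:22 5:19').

Answer: 1:-9 2:4 3:14 4:32 5:30

Derivation:
P[k] = A[0] + ... + A[k]
P[k] includes A[1] iff k >= 1
Affected indices: 1, 2, ..., 5; delta = -3
  P[1]: -6 + -3 = -9
  P[2]: 7 + -3 = 4
  P[3]: 17 + -3 = 14
  P[4]: 35 + -3 = 32
  P[5]: 33 + -3 = 30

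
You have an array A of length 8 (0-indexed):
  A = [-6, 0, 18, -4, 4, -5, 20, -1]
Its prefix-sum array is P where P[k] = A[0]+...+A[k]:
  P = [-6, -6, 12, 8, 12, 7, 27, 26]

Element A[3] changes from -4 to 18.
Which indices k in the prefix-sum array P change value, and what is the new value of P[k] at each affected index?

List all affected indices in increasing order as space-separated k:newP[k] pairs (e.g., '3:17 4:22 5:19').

P[k] = A[0] + ... + A[k]
P[k] includes A[3] iff k >= 3
Affected indices: 3, 4, ..., 7; delta = 22
  P[3]: 8 + 22 = 30
  P[4]: 12 + 22 = 34
  P[5]: 7 + 22 = 29
  P[6]: 27 + 22 = 49
  P[7]: 26 + 22 = 48

Answer: 3:30 4:34 5:29 6:49 7:48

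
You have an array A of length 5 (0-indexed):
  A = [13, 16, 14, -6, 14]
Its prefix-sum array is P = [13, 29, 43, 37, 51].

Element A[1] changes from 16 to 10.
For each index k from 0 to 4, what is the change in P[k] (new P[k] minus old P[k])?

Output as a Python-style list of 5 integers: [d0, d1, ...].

Element change: A[1] 16 -> 10, delta = -6
For k < 1: P[k] unchanged, delta_P[k] = 0
For k >= 1: P[k] shifts by exactly -6
Delta array: [0, -6, -6, -6, -6]

Answer: [0, -6, -6, -6, -6]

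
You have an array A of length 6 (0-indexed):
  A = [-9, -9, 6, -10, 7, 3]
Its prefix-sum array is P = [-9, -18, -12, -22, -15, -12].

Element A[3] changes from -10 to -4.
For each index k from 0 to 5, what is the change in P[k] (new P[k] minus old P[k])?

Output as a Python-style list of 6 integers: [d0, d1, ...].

Answer: [0, 0, 0, 6, 6, 6]

Derivation:
Element change: A[3] -10 -> -4, delta = 6
For k < 3: P[k] unchanged, delta_P[k] = 0
For k >= 3: P[k] shifts by exactly 6
Delta array: [0, 0, 0, 6, 6, 6]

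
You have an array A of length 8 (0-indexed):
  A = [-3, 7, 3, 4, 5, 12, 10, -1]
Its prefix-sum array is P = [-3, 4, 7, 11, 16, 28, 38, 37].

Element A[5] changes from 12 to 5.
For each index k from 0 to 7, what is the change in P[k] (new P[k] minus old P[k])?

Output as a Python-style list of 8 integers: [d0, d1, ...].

Element change: A[5] 12 -> 5, delta = -7
For k < 5: P[k] unchanged, delta_P[k] = 0
For k >= 5: P[k] shifts by exactly -7
Delta array: [0, 0, 0, 0, 0, -7, -7, -7]

Answer: [0, 0, 0, 0, 0, -7, -7, -7]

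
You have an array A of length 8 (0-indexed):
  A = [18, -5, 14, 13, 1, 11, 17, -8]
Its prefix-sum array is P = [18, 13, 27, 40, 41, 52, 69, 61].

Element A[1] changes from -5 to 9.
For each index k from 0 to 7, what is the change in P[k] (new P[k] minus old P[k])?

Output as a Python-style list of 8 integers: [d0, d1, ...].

Element change: A[1] -5 -> 9, delta = 14
For k < 1: P[k] unchanged, delta_P[k] = 0
For k >= 1: P[k] shifts by exactly 14
Delta array: [0, 14, 14, 14, 14, 14, 14, 14]

Answer: [0, 14, 14, 14, 14, 14, 14, 14]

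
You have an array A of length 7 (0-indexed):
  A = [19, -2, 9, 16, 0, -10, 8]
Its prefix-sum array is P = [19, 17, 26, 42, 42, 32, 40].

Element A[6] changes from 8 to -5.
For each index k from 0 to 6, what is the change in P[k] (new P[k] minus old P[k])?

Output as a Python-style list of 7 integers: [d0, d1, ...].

Element change: A[6] 8 -> -5, delta = -13
For k < 6: P[k] unchanged, delta_P[k] = 0
For k >= 6: P[k] shifts by exactly -13
Delta array: [0, 0, 0, 0, 0, 0, -13]

Answer: [0, 0, 0, 0, 0, 0, -13]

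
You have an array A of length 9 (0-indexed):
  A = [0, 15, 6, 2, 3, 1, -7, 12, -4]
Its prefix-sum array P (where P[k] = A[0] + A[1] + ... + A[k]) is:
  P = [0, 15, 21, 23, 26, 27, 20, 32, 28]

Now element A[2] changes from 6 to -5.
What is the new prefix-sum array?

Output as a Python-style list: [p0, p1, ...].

Change: A[2] 6 -> -5, delta = -11
P[k] for k < 2: unchanged (A[2] not included)
P[k] for k >= 2: shift by delta = -11
  P[0] = 0 + 0 = 0
  P[1] = 15 + 0 = 15
  P[2] = 21 + -11 = 10
  P[3] = 23 + -11 = 12
  P[4] = 26 + -11 = 15
  P[5] = 27 + -11 = 16
  P[6] = 20 + -11 = 9
  P[7] = 32 + -11 = 21
  P[8] = 28 + -11 = 17

Answer: [0, 15, 10, 12, 15, 16, 9, 21, 17]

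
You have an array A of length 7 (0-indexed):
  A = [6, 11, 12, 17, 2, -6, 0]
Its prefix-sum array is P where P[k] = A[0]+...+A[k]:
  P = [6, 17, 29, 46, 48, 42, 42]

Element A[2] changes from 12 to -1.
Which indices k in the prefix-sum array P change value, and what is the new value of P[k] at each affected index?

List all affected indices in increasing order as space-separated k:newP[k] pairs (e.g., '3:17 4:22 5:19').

P[k] = A[0] + ... + A[k]
P[k] includes A[2] iff k >= 2
Affected indices: 2, 3, ..., 6; delta = -13
  P[2]: 29 + -13 = 16
  P[3]: 46 + -13 = 33
  P[4]: 48 + -13 = 35
  P[5]: 42 + -13 = 29
  P[6]: 42 + -13 = 29

Answer: 2:16 3:33 4:35 5:29 6:29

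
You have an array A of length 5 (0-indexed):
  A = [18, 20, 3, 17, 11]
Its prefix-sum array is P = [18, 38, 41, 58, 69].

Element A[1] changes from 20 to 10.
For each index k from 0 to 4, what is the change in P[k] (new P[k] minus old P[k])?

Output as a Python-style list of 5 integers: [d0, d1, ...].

Answer: [0, -10, -10, -10, -10]

Derivation:
Element change: A[1] 20 -> 10, delta = -10
For k < 1: P[k] unchanged, delta_P[k] = 0
For k >= 1: P[k] shifts by exactly -10
Delta array: [0, -10, -10, -10, -10]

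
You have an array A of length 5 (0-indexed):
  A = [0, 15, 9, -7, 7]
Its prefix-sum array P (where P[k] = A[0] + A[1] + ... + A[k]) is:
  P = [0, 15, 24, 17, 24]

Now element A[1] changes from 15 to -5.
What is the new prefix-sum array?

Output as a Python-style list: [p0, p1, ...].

Change: A[1] 15 -> -5, delta = -20
P[k] for k < 1: unchanged (A[1] not included)
P[k] for k >= 1: shift by delta = -20
  P[0] = 0 + 0 = 0
  P[1] = 15 + -20 = -5
  P[2] = 24 + -20 = 4
  P[3] = 17 + -20 = -3
  P[4] = 24 + -20 = 4

Answer: [0, -5, 4, -3, 4]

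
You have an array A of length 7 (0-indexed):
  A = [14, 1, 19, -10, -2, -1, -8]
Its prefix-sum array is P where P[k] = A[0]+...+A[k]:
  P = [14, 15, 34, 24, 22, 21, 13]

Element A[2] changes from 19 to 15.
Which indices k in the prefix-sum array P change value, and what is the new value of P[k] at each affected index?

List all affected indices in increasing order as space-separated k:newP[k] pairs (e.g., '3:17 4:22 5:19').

Answer: 2:30 3:20 4:18 5:17 6:9

Derivation:
P[k] = A[0] + ... + A[k]
P[k] includes A[2] iff k >= 2
Affected indices: 2, 3, ..., 6; delta = -4
  P[2]: 34 + -4 = 30
  P[3]: 24 + -4 = 20
  P[4]: 22 + -4 = 18
  P[5]: 21 + -4 = 17
  P[6]: 13 + -4 = 9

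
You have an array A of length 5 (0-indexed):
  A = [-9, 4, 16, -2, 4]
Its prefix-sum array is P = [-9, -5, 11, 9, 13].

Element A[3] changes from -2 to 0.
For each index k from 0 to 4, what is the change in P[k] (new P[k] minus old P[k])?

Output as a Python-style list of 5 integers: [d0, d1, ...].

Answer: [0, 0, 0, 2, 2]

Derivation:
Element change: A[3] -2 -> 0, delta = 2
For k < 3: P[k] unchanged, delta_P[k] = 0
For k >= 3: P[k] shifts by exactly 2
Delta array: [0, 0, 0, 2, 2]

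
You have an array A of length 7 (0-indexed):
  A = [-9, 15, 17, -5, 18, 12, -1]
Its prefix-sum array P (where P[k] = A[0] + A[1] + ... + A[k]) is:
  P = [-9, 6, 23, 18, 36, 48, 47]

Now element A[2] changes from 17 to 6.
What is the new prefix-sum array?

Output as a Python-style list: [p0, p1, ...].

Answer: [-9, 6, 12, 7, 25, 37, 36]

Derivation:
Change: A[2] 17 -> 6, delta = -11
P[k] for k < 2: unchanged (A[2] not included)
P[k] for k >= 2: shift by delta = -11
  P[0] = -9 + 0 = -9
  P[1] = 6 + 0 = 6
  P[2] = 23 + -11 = 12
  P[3] = 18 + -11 = 7
  P[4] = 36 + -11 = 25
  P[5] = 48 + -11 = 37
  P[6] = 47 + -11 = 36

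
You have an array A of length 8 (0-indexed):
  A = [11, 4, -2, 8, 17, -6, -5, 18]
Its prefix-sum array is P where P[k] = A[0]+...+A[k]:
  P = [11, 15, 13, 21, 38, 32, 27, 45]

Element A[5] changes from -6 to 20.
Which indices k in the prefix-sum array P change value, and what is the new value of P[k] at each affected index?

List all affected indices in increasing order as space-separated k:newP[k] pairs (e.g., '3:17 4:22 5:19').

P[k] = A[0] + ... + A[k]
P[k] includes A[5] iff k >= 5
Affected indices: 5, 6, ..., 7; delta = 26
  P[5]: 32 + 26 = 58
  P[6]: 27 + 26 = 53
  P[7]: 45 + 26 = 71

Answer: 5:58 6:53 7:71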